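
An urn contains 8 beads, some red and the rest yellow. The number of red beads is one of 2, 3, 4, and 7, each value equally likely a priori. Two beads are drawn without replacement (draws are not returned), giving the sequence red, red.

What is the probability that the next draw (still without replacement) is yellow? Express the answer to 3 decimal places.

0.355

Under each hypothesis, the probability of the observed sequence is: P(data | r = 2) = (2/8)(1/7) = 1/28; P(data | r = 3) = (3/8)(2/7) = 3/28; P(data | r = 4) = (4/8)(3/7) = 3/14; P(data | r = 7) = (7/8)(6/7) = 3/4.
The prior-weighted likelihoods are 1/4 · 1/28 = 1/112, 1/4 · 3/28 = 3/112, 1/4 · 3/14 = 3/56, 1/4 · 3/4 = 3/16; summing to 31/112.
Dividing through by the total gives posterior P(r = 2 | data) = 1/31, P(r = 3 | data) = 3/31, P(r = 4 | data) = 6/31, P(r = 7 | data) = 21/31.
Averaging over the posterior, P(yellow next | data) = (1)(1/31) + (5/6)(3/31) + (2/3)(6/31) + (1/6)(21/31) = 11/31.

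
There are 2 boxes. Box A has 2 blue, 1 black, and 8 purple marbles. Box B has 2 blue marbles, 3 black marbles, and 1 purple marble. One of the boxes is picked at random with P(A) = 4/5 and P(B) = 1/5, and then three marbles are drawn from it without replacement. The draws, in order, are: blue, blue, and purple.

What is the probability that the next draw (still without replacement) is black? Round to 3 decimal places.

For each hypothesis, P(data | H) works out to: P(data | box A) = (2/11)(1/10)(8/9) = 0.016162; P(data | box B) = (2/6)(1/5)(1/4) = 0.016667.
Weighting by the prior gives 4/5 · 0.016162 = 0.012929, 1/5 · 0.016667 = 0.0033333; summing to 0.016263.
The posterior is then P(box A | data) = 0.79503, P(box B | data) = 0.20497.
The predictive probability is P(black next | data) = (1/8)(0.79503) + (1)(0.20497) = 0.30435.

0.304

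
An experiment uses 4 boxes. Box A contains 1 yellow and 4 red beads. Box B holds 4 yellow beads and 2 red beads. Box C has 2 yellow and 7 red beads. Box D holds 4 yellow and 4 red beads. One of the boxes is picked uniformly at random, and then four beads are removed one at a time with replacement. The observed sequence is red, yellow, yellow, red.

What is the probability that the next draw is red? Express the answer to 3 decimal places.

0.546

For each hypothesis, P(data | H) works out to: P(data | box A) = (4/5)(1/5)(1/5)(4/5) = 0.0256; P(data | box B) = (2/6)(4/6)(4/6)(2/6) = 0.049383; P(data | box C) = (7/9)(2/9)(2/9)(7/9) = 0.029873; P(data | box D) = (4/8)(4/8)(4/8)(4/8) = 0.0625.
The prior-weighted likelihoods are 1/4 · 0.0256 = 0.0064, 1/4 · 0.049383 = 0.012346, 1/4 · 0.029873 = 0.0074684, 1/4 · 0.0625 = 0.015625; with total 0.041839.
The posterior is then P(box A | data) = 0.15297, P(box B | data) = 0.29508, P(box C | data) = 0.1785, P(box D | data) = 0.37345.
So P(red next | data) = Σ P(red next | H) P(H | data) = (4/5)(0.15297) + (1/3)(0.29508) + (7/9)(0.1785) + (1/2)(0.37345) = 0.54629.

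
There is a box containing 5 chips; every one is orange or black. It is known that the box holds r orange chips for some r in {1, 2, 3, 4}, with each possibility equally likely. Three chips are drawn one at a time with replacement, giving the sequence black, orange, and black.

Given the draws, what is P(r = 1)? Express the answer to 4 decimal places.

The likelihood of the observed sequence under each hypothesis: P(data | r = 1) = (4/5)(1/5)(4/5) = 16/125; P(data | r = 2) = (3/5)(2/5)(3/5) = 18/125; P(data | r = 3) = (2/5)(3/5)(2/5) = 12/125; P(data | r = 4) = (1/5)(4/5)(1/5) = 4/125.
Weighting by the prior gives 1/4 · 16/125 = 4/125, 1/4 · 18/125 = 9/250, 1/4 · 12/125 = 3/125, 1/4 · 4/125 = 1/125; summing to 1/10.
Hence P(r = 1 | data) = (4/125) / (1/10) = 8/25.

0.3200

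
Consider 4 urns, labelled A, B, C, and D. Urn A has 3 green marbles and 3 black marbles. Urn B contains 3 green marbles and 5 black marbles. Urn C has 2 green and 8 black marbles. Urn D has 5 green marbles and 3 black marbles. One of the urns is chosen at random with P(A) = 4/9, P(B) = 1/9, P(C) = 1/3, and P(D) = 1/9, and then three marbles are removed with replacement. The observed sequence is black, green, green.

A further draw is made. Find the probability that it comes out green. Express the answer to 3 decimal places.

0.474

The likelihood of the observed sequence under each hypothesis: P(data | urn A) = (3/6)(3/6)(3/6) = 0.125; P(data | urn B) = (5/8)(3/8)(3/8) = 0.087891; P(data | urn C) = (8/10)(2/10)(2/10) = 0.032; P(data | urn D) = (3/8)(5/8)(5/8) = 0.14648.
Multiplying each by its prior: 4/9 · 0.125 = 0.055556, 1/9 · 0.087891 = 0.0097656, 1/3 · 0.032 = 0.010667, 1/9 · 0.14648 = 0.016276; these sum to 0.092264.
Dividing through by the total gives posterior P(urn A | data) = 0.60214, P(urn B | data) = 0.10584, P(urn C | data) = 0.11561, P(urn D | data) = 0.17641.
Averaging over the posterior, P(green next | data) = (1/2)(0.60214) + (3/8)(0.10584) + (1/5)(0.11561) + (5/8)(0.17641) = 0.47414.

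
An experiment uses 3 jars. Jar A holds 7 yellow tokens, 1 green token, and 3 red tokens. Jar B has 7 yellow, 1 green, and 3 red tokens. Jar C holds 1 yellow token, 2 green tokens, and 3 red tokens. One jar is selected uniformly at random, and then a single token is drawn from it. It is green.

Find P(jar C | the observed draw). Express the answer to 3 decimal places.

Compute the likelihood of this draw for each case: P(data | jar A) = (1/11) = 1/11; P(data | jar B) = (1/11) = 1/11; P(data | jar C) = (2/6) = 1/3.
Multiplying each by its prior: 1/3 · 1/11 = 1/33, 1/3 · 1/11 = 1/33, 1/3 · 1/3 = 1/9; summing to 17/99.
Hence P(jar C | data) = (1/9) / (17/99) = 11/17.

0.647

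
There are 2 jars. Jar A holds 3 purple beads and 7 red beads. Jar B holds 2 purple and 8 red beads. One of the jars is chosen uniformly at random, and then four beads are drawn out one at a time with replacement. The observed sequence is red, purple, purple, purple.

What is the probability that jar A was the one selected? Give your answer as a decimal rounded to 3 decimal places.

The likelihood of the observed sequence under each hypothesis: P(data | jar A) = (7/10)(3/10)(3/10)(3/10) = 0.0189; P(data | jar B) = (8/10)(2/10)(2/10)(2/10) = 0.0064.
The prior-weighted likelihoods are 1/2 · 0.0189 = 0.00945, 1/2 · 0.0064 = 0.0032; summing to 0.01265.
Therefore the posterior P(jar A | data) = (0.00945) / (0.01265) = 0.74704.

0.747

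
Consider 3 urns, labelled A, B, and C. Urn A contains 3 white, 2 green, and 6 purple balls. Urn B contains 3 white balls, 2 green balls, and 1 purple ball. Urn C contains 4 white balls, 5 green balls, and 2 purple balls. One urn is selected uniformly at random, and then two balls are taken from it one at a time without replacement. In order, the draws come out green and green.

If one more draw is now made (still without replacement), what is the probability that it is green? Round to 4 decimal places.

Compute the likelihood of the observed sequence for each case: P(data | urn A) = (2/11)(1/10) = 1/55; P(data | urn B) = (2/6)(1/5) = 1/15; P(data | urn C) = (5/11)(4/10) = 2/11.
Weighting by the prior gives 1/3 · 1/55 = 1/165, 1/3 · 1/15 = 1/45, 1/3 · 2/11 = 2/33; summing to 4/45.
Dividing through by the total gives posterior P(urn A | data) = 3/44, P(urn B | data) = 1/4, P(urn C | data) = 15/22.
So P(green next | data) = Σ P(green next | H) P(H | data) = (0)(3/44) + (0)(1/4) + (1/3)(15/22) = 5/22.

0.2273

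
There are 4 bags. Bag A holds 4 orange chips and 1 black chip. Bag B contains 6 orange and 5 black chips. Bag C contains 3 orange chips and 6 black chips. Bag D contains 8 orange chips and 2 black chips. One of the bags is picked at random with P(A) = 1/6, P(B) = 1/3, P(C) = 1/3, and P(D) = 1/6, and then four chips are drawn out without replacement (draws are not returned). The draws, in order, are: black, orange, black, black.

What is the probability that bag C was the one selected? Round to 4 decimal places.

Compute the likelihood of the observed sequence for each case: P(data | bag A) = (1/5)(4/4)(0/3) = 0; P(data | bag B) = (5/11)(6/10)(4/9)(3/8) = 1/22; P(data | bag C) = (6/9)(3/8)(5/7)(4/6) = 5/42; P(data | bag D) = (2/10)(8/9)(1/8)(0/7) = 0.
Weighting by the prior gives 1/6 · 0 = 0, 1/3 · 1/22 = 1/66, 1/3 · 5/42 = 5/126, 1/6 · 0 = 0; these sum to 38/693.
Hence P(bag C | data) = (5/126) / (38/693) = 55/76.

0.7237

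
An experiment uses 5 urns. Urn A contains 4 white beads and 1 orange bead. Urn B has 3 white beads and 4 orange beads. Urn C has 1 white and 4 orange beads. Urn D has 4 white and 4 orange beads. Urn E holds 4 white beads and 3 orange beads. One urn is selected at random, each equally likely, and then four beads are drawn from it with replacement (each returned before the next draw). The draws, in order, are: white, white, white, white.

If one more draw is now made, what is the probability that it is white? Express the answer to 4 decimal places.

Under each hypothesis, the probability of the observed sequence is: P(data | urn A) = (4/5)(4/5)(4/5)(4/5) = 0.4096; P(data | urn B) = (3/7)(3/7)(3/7)(3/7) = 0.033736; P(data | urn C) = (1/5)(1/5)(1/5)(1/5) = 0.0016; P(data | urn D) = (4/8)(4/8)(4/8)(4/8) = 0.0625; P(data | urn E) = (4/7)(4/7)(4/7)(4/7) = 0.10662.
The prior-weighted likelihoods are 1/5 · 0.4096 = 0.08192, 1/5 · 0.033736 = 0.0067472, 1/5 · 0.0016 = 0.00032, 1/5 · 0.0625 = 0.0125, 1/5 · 0.10662 = 0.021324; with total 0.12281.
Dividing through by the total gives posterior P(urn A | data) = 0.66704, P(urn B | data) = 0.054939, P(urn C | data) = 0.0026056, P(urn D | data) = 0.10178, P(urn E | data) = 0.17364.
The predictive probability is P(white next | data) = (4/5)(0.66704) + (3/7)(0.054939) + (1/5)(0.0026056) + (1/2)(0.10178) + (4/7)(0.17364) = 0.70781.

0.7078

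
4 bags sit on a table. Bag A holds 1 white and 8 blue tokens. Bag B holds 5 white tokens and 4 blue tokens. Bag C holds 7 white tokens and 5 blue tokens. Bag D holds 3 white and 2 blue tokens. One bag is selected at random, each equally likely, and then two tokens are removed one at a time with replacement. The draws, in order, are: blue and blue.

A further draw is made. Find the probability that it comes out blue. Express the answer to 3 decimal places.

The likelihood of the observed sequence under each hypothesis: P(data | bag A) = (8/9)(8/9) = 0.79012; P(data | bag B) = (4/9)(4/9) = 0.19753; P(data | bag C) = (5/12)(5/12) = 0.17361; P(data | bag D) = (2/5)(2/5) = 0.16.
The prior-weighted likelihoods are 1/4 · 0.79012 = 0.19753, 1/4 · 0.19753 = 0.049383, 1/4 · 0.17361 = 0.043403, 1/4 · 0.16 = 0.04; with total 0.33032.
Dividing through by the total gives posterior P(bag A | data) = 0.59801, P(bag B | data) = 0.1495, P(bag C | data) = 0.1314, P(bag D | data) = 0.1211.
Averaging over the posterior, P(blue next | data) = (8/9)(0.59801) + (4/9)(0.1495) + (5/12)(0.1314) + (2/5)(0.1211) = 0.70119.

0.701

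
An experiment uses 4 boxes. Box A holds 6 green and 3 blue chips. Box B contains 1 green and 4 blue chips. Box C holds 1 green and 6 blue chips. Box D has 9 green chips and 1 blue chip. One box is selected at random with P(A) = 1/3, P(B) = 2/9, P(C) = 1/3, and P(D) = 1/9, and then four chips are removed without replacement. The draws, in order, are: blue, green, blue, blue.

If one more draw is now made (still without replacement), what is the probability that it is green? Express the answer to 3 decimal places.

0.041

The likelihood of the observed sequence under each hypothesis: P(data | box A) = (3/9)(6/8)(2/7)(1/6) = 0.011905; P(data | box B) = (4/5)(1/4)(3/3)(2/2) = 0.2; P(data | box C) = (6/7)(1/6)(5/5)(4/4) = 0.14286; P(data | box D) = (1/10)(9/9)(0/8) = 0.
Multiplying each by its prior: 1/3 · 0.011905 = 0.0039683, 2/9 · 0.2 = 0.044444, 1/3 · 0.14286 = 0.047619, 1/9 · 0 = 0; with total 0.096032.
The posterior is then P(box A | data) = 0.041322, P(box B | data) = 0.46281, P(box C | data) = 0.49587, P(box D | data) = 0.
Averaging over the posterior, P(green next | data) = (1)(0.041322) + (0)(0.46281) + (0)(0.49587) = 0.041322.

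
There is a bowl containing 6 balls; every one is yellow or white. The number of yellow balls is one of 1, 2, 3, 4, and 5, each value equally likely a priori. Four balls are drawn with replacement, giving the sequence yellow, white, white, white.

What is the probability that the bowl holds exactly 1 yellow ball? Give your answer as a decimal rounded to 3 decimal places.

Compute the likelihood of the observed sequence for each case: P(data | r = 1) = (1/6)(5/6)(5/6)(5/6) = 0.096451; P(data | r = 2) = (2/6)(4/6)(4/6)(4/6) = 0.098765; P(data | r = 3) = (3/6)(3/6)(3/6)(3/6) = 0.0625; P(data | r = 4) = (4/6)(2/6)(2/6)(2/6) = 0.024691; P(data | r = 5) = (5/6)(1/6)(1/6)(1/6) = 0.003858.
The prior-weighted likelihoods are 1/5 · 0.096451 = 0.01929, 1/5 · 0.098765 = 0.019753, 1/5 · 0.0625 = 0.0125, 1/5 · 0.024691 = 0.0049383, 1/5 · 0.003858 = 0.0007716; summing to 0.057253.
So P(r = 1 | data) = (0.01929) / (0.057253) = 0.33693.

0.337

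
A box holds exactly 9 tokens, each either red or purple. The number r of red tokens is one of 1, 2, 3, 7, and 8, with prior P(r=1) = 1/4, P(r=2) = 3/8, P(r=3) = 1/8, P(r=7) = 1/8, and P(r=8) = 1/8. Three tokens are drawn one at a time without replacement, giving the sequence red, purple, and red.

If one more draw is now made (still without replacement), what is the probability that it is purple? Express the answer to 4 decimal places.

For each hypothesis, P(data | H) works out to: P(data | r = 1) = (1/9)(8/8)(0/7) = 0; P(data | r = 2) = (2/9)(7/8)(1/7) = 0.027778; P(data | r = 3) = (3/9)(6/8)(2/7) = 0.071429; P(data | r = 7) = (7/9)(2/8)(6/7) = 0.16667; P(data | r = 8) = (8/9)(1/8)(7/7) = 0.11111.
Multiplying each by its prior: 1/4 · 0 = 0, 3/8 · 0.027778 = 0.010417, 1/8 · 0.071429 = 0.0089286, 1/8 · 0.16667 = 0.020833, 1/8 · 0.11111 = 0.013889; with total 0.054067.
Dividing through by the total gives posterior P(r = 1 | data) = 0, P(r = 2 | data) = 0.19266, P(r = 3 | data) = 0.16514, P(r = 7 | data) = 0.38532, P(r = 8 | data) = 0.25688.
Averaging over the posterior, P(purple next | data) = (1)(0.19266) + (5/6)(0.16514) + (1/6)(0.38532) + (0)(0.25688) = 0.3945.

0.3945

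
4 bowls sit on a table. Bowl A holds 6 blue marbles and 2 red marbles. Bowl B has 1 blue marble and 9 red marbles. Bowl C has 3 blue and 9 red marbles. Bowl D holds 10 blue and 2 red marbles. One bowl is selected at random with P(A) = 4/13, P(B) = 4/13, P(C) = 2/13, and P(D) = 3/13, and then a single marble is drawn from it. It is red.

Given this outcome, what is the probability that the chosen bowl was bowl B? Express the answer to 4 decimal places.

0.5455

For each hypothesis, P(data | H) works out to: P(data | bowl A) = (2/8) = 1/4; P(data | bowl B) = (9/10) = 9/10; P(data | bowl C) = (9/12) = 3/4; P(data | bowl D) = (2/12) = 1/6.
The prior-weighted likelihoods are 4/13 · 1/4 = 1/13, 4/13 · 9/10 = 18/65, 2/13 · 3/4 = 3/26, 3/13 · 1/6 = 1/26; these sum to 33/65.
By Bayes' rule, P(bowl B | data) = (18/65) / (33/65) = 6/11.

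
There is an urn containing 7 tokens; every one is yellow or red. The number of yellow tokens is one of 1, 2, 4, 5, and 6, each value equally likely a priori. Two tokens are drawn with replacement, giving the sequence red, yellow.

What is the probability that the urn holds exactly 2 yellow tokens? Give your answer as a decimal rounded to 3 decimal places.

Compute the likelihood of the observed sequence for each case: P(data | r = 1) = (6/7)(1/7) = 6/49; P(data | r = 2) = (5/7)(2/7) = 10/49; P(data | r = 4) = (3/7)(4/7) = 12/49; P(data | r = 5) = (2/7)(5/7) = 10/49; P(data | r = 6) = (1/7)(6/7) = 6/49.
The prior-weighted likelihoods are 1/5 · 6/49 = 6/245, 1/5 · 10/49 = 2/49, 1/5 · 12/49 = 12/245, 1/5 · 10/49 = 2/49, 1/5 · 6/49 = 6/245; with total 44/245.
Therefore the posterior P(r = 2 | data) = (2/49) / (44/245) = 5/22.

0.227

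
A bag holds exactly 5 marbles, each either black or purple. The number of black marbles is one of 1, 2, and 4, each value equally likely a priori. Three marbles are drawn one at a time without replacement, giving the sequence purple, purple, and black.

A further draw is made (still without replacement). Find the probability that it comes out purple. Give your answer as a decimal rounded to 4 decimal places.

For each hypothesis, P(data | H) works out to: P(data | r = 1) = (4/5)(3/4)(1/3) = 1/5; P(data | r = 2) = (3/5)(2/4)(2/3) = 1/5; P(data | r = 4) = (1/5)(0/4) = 0.
The prior-weighted likelihoods are 1/3 · 1/5 = 1/15, 1/3 · 1/5 = 1/15, 1/3 · 0 = 0; these sum to 2/15.
The posterior is then P(r = 1 | data) = 1/2, P(r = 2 | data) = 1/2, P(r = 4 | data) = 0.
So P(purple next | data) = Σ P(purple next | H) P(H | data) = (1)(1/2) + (1/2)(1/2) = 3/4.

0.7500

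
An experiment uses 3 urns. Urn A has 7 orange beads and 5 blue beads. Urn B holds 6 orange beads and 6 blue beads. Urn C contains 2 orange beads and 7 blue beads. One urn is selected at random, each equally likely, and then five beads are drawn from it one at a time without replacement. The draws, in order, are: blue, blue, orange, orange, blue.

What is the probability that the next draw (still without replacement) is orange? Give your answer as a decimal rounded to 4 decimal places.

The likelihood of the observed sequence under each hypothesis: P(data | urn A) = (5/12)(4/11)(7/10)(6/9)(3/8) = 0.026515; P(data | urn B) = (6/12)(5/11)(6/10)(5/9)(4/8) = 0.037879; P(data | urn C) = (7/9)(6/8)(2/7)(1/6)(5/5) = 0.027778.
Multiplying each by its prior: 1/3 · 0.026515 = 0.0088384, 1/3 · 0.037879 = 0.012626, 1/3 · 0.027778 = 0.0092593; these sum to 0.030724.
Dividing through by the total gives posterior P(urn A | data) = 0.28767, P(urn B | data) = 0.41096, P(urn C | data) = 0.30137.
So P(orange next | data) = Σ P(orange next | H) P(H | data) = (5/7)(0.28767) + (4/7)(0.41096) + (0)(0.30137) = 0.44031.

0.4403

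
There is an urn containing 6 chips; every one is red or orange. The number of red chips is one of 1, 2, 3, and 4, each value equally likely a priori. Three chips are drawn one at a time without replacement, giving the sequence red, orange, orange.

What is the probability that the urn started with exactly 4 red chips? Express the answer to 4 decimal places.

Under each hypothesis, the probability of the observed sequence is: P(data | r = 1) = (1/6)(5/5)(4/4) = 1/6; P(data | r = 2) = (2/6)(4/5)(3/4) = 1/5; P(data | r = 3) = (3/6)(3/5)(2/4) = 3/20; P(data | r = 4) = (4/6)(2/5)(1/4) = 1/15.
The prior-weighted likelihoods are 1/4 · 1/6 = 1/24, 1/4 · 1/5 = 1/20, 1/4 · 3/20 = 3/80, 1/4 · 1/15 = 1/60; these sum to 7/48.
So P(r = 4 | data) = (1/60) / (7/48) = 4/35.

0.1143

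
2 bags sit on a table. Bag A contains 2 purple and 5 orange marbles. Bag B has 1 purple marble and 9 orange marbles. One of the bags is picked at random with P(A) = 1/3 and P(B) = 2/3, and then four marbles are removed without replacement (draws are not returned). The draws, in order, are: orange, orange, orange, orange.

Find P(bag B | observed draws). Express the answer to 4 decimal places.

0.8936

For each hypothesis, P(data | H) works out to: P(data | bag A) = (5/7)(4/6)(3/5)(2/4) = 1/7; P(data | bag B) = (9/10)(8/9)(7/8)(6/7) = 3/5.
Multiplying each by its prior: 1/3 · 1/7 = 1/21, 2/3 · 3/5 = 2/5; with total 47/105.
Hence P(bag B | data) = (2/5) / (47/105) = 42/47.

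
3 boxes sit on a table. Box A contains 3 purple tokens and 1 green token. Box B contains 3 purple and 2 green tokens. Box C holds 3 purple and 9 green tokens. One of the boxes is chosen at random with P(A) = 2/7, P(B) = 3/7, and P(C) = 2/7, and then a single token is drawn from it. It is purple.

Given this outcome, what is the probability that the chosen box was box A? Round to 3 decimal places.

0.395

For each hypothesis, P(data | H) works out to: P(data | box A) = (3/4) = 3/4; P(data | box B) = (3/5) = 3/5; P(data | box C) = (3/12) = 1/4.
Weighting by the prior gives 2/7 · 3/4 = 3/14, 3/7 · 3/5 = 9/35, 2/7 · 1/4 = 1/14; summing to 19/35.
So P(box A | data) = (3/14) / (19/35) = 15/38.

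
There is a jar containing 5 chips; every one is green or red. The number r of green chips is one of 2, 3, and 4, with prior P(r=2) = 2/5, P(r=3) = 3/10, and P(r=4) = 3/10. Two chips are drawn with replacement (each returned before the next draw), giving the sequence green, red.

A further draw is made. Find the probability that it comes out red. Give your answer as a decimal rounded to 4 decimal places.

0.4444

For each hypothesis, P(data | H) works out to: P(data | r = 2) = (2/5)(3/5) = 6/25; P(data | r = 3) = (3/5)(2/5) = 6/25; P(data | r = 4) = (4/5)(1/5) = 4/25.
Multiplying each by its prior: 2/5 · 6/25 = 12/125, 3/10 · 6/25 = 9/125, 3/10 · 4/25 = 6/125; summing to 27/125.
The posterior is then P(r = 2 | data) = 4/9, P(r = 3 | data) = 1/3, P(r = 4 | data) = 2/9.
Averaging over the posterior, P(red next | data) = (3/5)(4/9) + (2/5)(1/3) + (1/5)(2/9) = 4/9.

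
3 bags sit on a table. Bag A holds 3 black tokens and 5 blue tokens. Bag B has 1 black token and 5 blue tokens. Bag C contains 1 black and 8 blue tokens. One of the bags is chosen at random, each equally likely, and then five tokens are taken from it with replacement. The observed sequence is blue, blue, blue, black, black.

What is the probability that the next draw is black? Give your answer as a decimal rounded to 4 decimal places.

0.2796

The likelihood of the observed sequence under each hypothesis: P(data | bag A) = (5/8)(5/8)(5/8)(3/8)(3/8) = 0.034332; P(data | bag B) = (5/6)(5/6)(5/6)(1/6)(1/6) = 0.016075; P(data | bag C) = (8/9)(8/9)(8/9)(1/9)(1/9) = 0.0086708.
The prior-weighted likelihoods are 1/3 · 0.034332 = 0.011444, 1/3 · 0.016075 = 0.0053584, 1/3 · 0.0086708 = 0.0028903; with total 0.019693.
The posterior is then P(bag A | data) = 0.58113, P(bag B | data) = 0.2721, P(bag C | data) = 0.14677.
So P(black next | data) = Σ P(black next | H) P(H | data) = (3/8)(0.58113) + (1/6)(0.2721) + (1/9)(0.14677) = 0.27958.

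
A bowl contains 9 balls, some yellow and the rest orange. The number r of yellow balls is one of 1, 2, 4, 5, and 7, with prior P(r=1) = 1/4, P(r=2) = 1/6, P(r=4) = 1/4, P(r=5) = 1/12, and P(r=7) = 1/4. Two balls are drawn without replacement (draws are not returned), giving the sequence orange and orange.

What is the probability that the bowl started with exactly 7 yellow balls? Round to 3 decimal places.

0.018

Under each hypothesis, the probability of the observed sequence is: P(data | r = 1) = (8/9)(7/8) = 7/9; P(data | r = 2) = (7/9)(6/8) = 7/12; P(data | r = 4) = (5/9)(4/8) = 5/18; P(data | r = 5) = (4/9)(3/8) = 1/6; P(data | r = 7) = (2/9)(1/8) = 1/36.
The prior-weighted likelihoods are 1/4 · 7/9 = 7/36, 1/6 · 7/12 = 7/72, 1/4 · 5/18 = 5/72, 1/12 · 1/6 = 1/72, 1/4 · 1/36 = 1/144; summing to 55/144.
So P(r = 7 | data) = (1/144) / (55/144) = 1/55.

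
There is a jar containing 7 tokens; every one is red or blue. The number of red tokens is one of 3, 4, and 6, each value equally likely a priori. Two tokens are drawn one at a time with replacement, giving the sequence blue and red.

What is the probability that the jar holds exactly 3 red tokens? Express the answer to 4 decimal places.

Under each hypothesis, the probability of the observed sequence is: P(data | r = 3) = (4/7)(3/7) = 12/49; P(data | r = 4) = (3/7)(4/7) = 12/49; P(data | r = 6) = (1/7)(6/7) = 6/49.
The prior-weighted likelihoods are 1/3 · 12/49 = 4/49, 1/3 · 12/49 = 4/49, 1/3 · 6/49 = 2/49; summing to 10/49.
So P(r = 3 | data) = (4/49) / (10/49) = 2/5.

0.4000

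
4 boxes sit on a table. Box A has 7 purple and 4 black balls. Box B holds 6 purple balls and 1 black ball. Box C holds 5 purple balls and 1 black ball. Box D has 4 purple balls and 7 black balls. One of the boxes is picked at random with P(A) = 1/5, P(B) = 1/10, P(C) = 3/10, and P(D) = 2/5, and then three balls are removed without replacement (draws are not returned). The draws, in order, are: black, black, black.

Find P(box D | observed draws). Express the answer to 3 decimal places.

0.946

The likelihood of the observed sequence under each hypothesis: P(data | box A) = (4/11)(3/10)(2/9) = 4/165; P(data | box B) = (1/7)(0/6) = 0; P(data | box C) = (1/6)(0/5) = 0; P(data | box D) = (7/11)(6/10)(5/9) = 7/33.
The prior-weighted likelihoods are 1/5 · 4/165 = 4/825, 1/10 · 0 = 0, 3/10 · 0 = 0, 2/5 · 7/33 = 14/165; with total 74/825.
Hence P(box D | data) = (14/165) / (74/825) = 35/37.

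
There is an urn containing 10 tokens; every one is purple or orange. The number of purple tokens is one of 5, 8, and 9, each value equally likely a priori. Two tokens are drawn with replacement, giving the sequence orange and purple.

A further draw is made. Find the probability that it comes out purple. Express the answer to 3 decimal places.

Under each hypothesis, the probability of the observed sequence is: P(data | r = 5) = (5/10)(5/10) = 1/4; P(data | r = 8) = (2/10)(8/10) = 4/25; P(data | r = 9) = (1/10)(9/10) = 9/100.
Multiplying each by its prior: 1/3 · 1/4 = 1/12, 1/3 · 4/25 = 4/75, 1/3 · 9/100 = 3/100; summing to 1/6.
Dividing through by the total gives posterior P(r = 5 | data) = 1/2, P(r = 8 | data) = 8/25, P(r = 9 | data) = 9/50.
Averaging over the posterior, P(purple next | data) = (1/2)(1/2) + (4/5)(8/25) + (9/10)(9/50) = 167/250.

0.668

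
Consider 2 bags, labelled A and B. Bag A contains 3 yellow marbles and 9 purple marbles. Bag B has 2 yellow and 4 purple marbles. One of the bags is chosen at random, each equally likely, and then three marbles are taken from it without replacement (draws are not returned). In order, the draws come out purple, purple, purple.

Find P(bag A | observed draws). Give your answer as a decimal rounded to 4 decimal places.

Compute the likelihood of the observed sequence for each case: P(data | bag A) = (9/12)(8/11)(7/10) = 21/55; P(data | bag B) = (4/6)(3/5)(2/4) = 1/5.
Weighting by the prior gives 1/2 · 21/55 = 21/110, 1/2 · 1/5 = 1/10; with total 16/55.
Therefore the posterior P(bag A | data) = (21/110) / (16/55) = 21/32.

0.6563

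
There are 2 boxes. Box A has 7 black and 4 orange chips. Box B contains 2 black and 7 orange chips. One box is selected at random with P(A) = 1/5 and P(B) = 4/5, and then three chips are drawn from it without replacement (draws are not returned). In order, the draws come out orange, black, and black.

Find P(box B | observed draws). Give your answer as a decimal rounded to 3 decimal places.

0.396

Compute the likelihood of the observed sequence for each case: P(data | box A) = (4/11)(7/10)(6/9) = 0.1697; P(data | box B) = (7/9)(2/8)(1/7) = 0.027778.
The prior-weighted likelihoods are 1/5 · 0.1697 = 0.033939, 4/5 · 0.027778 = 0.022222; these sum to 0.056162.
By Bayes' rule, P(box B | data) = (0.022222) / (0.056162) = 0.39568.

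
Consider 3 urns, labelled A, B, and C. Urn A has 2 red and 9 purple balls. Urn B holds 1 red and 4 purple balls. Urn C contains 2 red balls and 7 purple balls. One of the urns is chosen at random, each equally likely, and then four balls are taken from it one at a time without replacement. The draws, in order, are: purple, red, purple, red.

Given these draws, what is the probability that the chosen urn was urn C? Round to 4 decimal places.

Compute the likelihood of the observed sequence for each case: P(data | urn A) = (9/11)(2/10)(8/9)(1/8) = 0.018182; P(data | urn B) = (4/5)(1/4)(3/3)(0/2) = 0; P(data | urn C) = (7/9)(2/8)(6/7)(1/6) = 0.027778.
Weighting by the prior gives 1/3 · 0.018182 = 0.0060606, 1/3 · 0 = 0, 1/3 · 0.027778 = 0.0092593; these sum to 0.01532.
Therefore the posterior P(urn C | data) = (0.0092593) / (0.01532) = 0.6044.

0.6044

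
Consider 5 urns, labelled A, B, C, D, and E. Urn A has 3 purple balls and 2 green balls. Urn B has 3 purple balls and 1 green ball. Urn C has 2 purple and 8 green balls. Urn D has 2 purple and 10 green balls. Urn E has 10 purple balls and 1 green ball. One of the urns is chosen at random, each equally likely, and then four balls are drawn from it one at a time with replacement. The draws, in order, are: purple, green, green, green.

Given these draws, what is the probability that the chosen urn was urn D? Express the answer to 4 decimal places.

0.3863

Under each hypothesis, the probability of the observed sequence is: P(data | urn A) = (3/5)(2/5)(2/5)(2/5) = 0.0384; P(data | urn B) = (3/4)(1/4)(1/4)(1/4) = 0.011719; P(data | urn C) = (2/10)(8/10)(8/10)(8/10) = 0.1024; P(data | urn D) = (2/12)(10/12)(10/12)(10/12) = 0.096451; P(data | urn E) = (10/11)(1/11)(1/11)(1/11) = 0.00068301.
The prior-weighted likelihoods are 1/5 · 0.0384 = 0.00768, 1/5 · 0.011719 = 0.0023437, 1/5 · 0.1024 = 0.02048, 1/5 · 0.096451 = 0.01929, 1/5 · 0.00068301 = 0.0001366; summing to 0.04993.
Therefore the posterior P(urn D | data) = (0.01929) / (0.04993) = 0.38634.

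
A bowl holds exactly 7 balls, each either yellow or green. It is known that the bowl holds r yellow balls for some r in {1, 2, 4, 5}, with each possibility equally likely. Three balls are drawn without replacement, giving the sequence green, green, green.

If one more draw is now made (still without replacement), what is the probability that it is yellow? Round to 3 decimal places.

0.355

Compute the likelihood of the observed sequence for each case: P(data | r = 1) = (6/7)(5/6)(4/5) = 4/7; P(data | r = 2) = (5/7)(4/6)(3/5) = 2/7; P(data | r = 4) = (3/7)(2/6)(1/5) = 1/35; P(data | r = 5) = (2/7)(1/6)(0/5) = 0.
Weighting by the prior gives 1/4 · 4/7 = 1/7, 1/4 · 2/7 = 1/14, 1/4 · 1/35 = 1/140, 1/4 · 0 = 0; summing to 31/140.
Dividing through by the total gives posterior P(r = 1 | data) = 20/31, P(r = 2 | data) = 10/31, P(r = 4 | data) = 1/31, P(r = 5 | data) = 0.
The predictive probability is P(yellow next | data) = (1/4)(20/31) + (1/2)(10/31) + (1)(1/31) = 11/31.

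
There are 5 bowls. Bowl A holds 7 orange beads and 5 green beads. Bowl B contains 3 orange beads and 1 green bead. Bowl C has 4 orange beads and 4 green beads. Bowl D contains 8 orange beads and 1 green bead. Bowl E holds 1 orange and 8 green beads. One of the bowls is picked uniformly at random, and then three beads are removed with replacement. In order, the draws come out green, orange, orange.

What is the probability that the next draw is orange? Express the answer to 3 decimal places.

0.652

Compute the likelihood of the observed sequence for each case: P(data | bowl A) = (5/12)(7/12)(7/12) = 0.14178; P(data | bowl B) = (1/4)(3/4)(3/4) = 0.14062; P(data | bowl C) = (4/8)(4/8)(4/8) = 0.125; P(data | bowl D) = (1/9)(8/9)(8/9) = 0.087791; P(data | bowl E) = (8/9)(1/9)(1/9) = 0.010974.
Multiplying each by its prior: 1/5 · 0.14178 = 0.028356, 1/5 · 0.14062 = 0.028125, 1/5 · 0.125 = 0.025, 1/5 · 0.087791 = 0.017558, 1/5 · 0.010974 = 0.0021948; with total 0.10123.
Dividing through by the total gives posterior P(bowl A | data) = 0.28011, P(bowl B | data) = 0.27782, P(bowl C | data) = 0.24695, P(bowl D | data) = 0.17344, P(bowl E | data) = 0.02168.
So P(orange next | data) = Σ P(orange next | H) P(H | data) = (7/12)(0.28011) + (3/4)(0.27782) + (1/2)(0.24695) + (8/9)(0.17344) + (1/9)(0.02168) = 0.65182.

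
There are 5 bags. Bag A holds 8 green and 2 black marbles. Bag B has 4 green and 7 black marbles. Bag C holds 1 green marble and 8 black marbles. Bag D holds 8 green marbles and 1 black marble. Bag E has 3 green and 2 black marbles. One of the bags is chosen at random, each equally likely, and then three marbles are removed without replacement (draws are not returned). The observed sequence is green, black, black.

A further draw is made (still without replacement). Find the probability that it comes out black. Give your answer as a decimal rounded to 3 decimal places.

0.539

For each hypothesis, P(data | H) works out to: P(data | bag A) = (8/10)(2/9)(1/8) = 0.022222; P(data | bag B) = (4/11)(7/10)(6/9) = 0.1697; P(data | bag C) = (1/9)(8/8)(7/7) = 0.11111; P(data | bag D) = (8/9)(1/8)(0/7) = 0; P(data | bag E) = (3/5)(2/4)(1/3) = 0.1.
Multiplying each by its prior: 1/5 · 0.022222 = 0.0044444, 1/5 · 0.1697 = 0.033939, 1/5 · 0.11111 = 0.022222, 1/5 · 0 = 0, 1/5 · 0.1 = 0.02; these sum to 0.080606.
Normalising, the posterior is P(bag A | data) = 0.055138, P(bag B | data) = 0.42105, P(bag C | data) = 0.27569, P(bag D | data) = 0, P(bag E | data) = 0.24812.
So P(black next | data) = Σ P(black next | H) P(H | data) = (0)(0.055138) + (5/8)(0.42105) + (1)(0.27569) + (0)(0.24812) = 0.53885.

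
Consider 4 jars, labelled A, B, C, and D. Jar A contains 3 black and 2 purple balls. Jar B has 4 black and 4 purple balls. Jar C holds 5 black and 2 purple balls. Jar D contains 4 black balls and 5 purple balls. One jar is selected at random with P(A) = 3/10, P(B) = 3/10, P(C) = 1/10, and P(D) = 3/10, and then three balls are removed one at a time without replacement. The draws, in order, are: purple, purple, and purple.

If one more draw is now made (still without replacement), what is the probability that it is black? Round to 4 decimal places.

The likelihood of the observed sequence under each hypothesis: P(data | jar A) = (2/5)(1/4)(0/3) = 0; P(data | jar B) = (4/8)(3/7)(2/6) = 1/14; P(data | jar C) = (2/7)(1/6)(0/5) = 0; P(data | jar D) = (5/9)(4/8)(3/7) = 5/42.
Multiplying each by its prior: 3/10 · 0 = 0, 3/10 · 1/14 = 3/140, 1/10 · 0 = 0, 3/10 · 5/42 = 1/28; these sum to 2/35.
Normalising, the posterior is P(jar A | data) = 0, P(jar B | data) = 3/8, P(jar C | data) = 0, P(jar D | data) = 5/8.
The predictive probability is P(black next | data) = (4/5)(3/8) + (2/3)(5/8) = 43/60.

0.7167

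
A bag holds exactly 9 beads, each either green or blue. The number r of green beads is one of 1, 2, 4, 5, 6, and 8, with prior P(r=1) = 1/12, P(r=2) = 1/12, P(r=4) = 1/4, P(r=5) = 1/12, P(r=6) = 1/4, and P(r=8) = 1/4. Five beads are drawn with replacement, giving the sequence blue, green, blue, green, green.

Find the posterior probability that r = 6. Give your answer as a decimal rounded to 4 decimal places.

0.3988

Compute the likelihood of the observed sequence for each case: P(data | r = 1) = (8/9)(1/9)(8/9)(1/9)(1/9) = 0.0010838; P(data | r = 2) = (7/9)(2/9)(7/9)(2/9)(2/9) = 0.0066386; P(data | r = 4) = (5/9)(4/9)(5/9)(4/9)(4/9) = 0.027096; P(data | r = 5) = (4/9)(5/9)(4/9)(5/9)(5/9) = 0.03387; P(data | r = 6) = (3/9)(6/9)(3/9)(6/9)(6/9) = 0.032922; P(data | r = 8) = (1/9)(8/9)(1/9)(8/9)(8/9) = 0.0086708.
Multiplying each by its prior: 1/12 · 0.0010838 = 9.032e-05, 1/12 · 0.0066386 = 0.00055321, 1/4 · 0.027096 = 0.006774, 1/12 · 0.03387 = 0.0028225, 1/4 · 0.032922 = 0.0082305, 1/4 · 0.0086708 = 0.0021677; summing to 0.020638.
By Bayes' rule, P(r = 6 | data) = (0.0082305) / (0.020638) = 0.3988.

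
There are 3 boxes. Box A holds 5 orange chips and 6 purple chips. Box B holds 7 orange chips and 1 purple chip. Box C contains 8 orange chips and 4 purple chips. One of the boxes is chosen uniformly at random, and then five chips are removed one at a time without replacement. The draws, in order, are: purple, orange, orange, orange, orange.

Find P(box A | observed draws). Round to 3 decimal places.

Compute the likelihood of the observed sequence for each case: P(data | box A) = (6/11)(5/10)(4/9)(3/8)(2/7) = 0.012987; P(data | box B) = (1/8)(7/7)(6/6)(5/5)(4/4) = 0.125; P(data | box C) = (4/12)(8/11)(7/10)(6/9)(5/8) = 0.070707.
Weighting by the prior gives 1/3 · 0.012987 = 0.004329, 1/3 · 0.125 = 0.041667, 1/3 · 0.070707 = 0.023569; with total 0.069565.
Hence P(box A | data) = (0.004329) / (0.069565) = 0.06223.

0.062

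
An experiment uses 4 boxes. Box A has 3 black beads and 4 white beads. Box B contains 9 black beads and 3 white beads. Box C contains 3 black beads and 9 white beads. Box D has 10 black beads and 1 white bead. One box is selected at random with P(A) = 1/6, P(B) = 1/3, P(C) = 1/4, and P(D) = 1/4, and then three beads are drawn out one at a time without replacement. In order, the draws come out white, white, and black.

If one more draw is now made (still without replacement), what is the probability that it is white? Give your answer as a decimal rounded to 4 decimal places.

0.5729

The likelihood of the observed sequence under each hypothesis: P(data | box A) = (4/7)(3/6)(3/5) = 6/35; P(data | box B) = (3/12)(2/11)(9/10) = 9/220; P(data | box C) = (9/12)(8/11)(3/10) = 9/55; P(data | box D) = (1/11)(0/10) = 0.
Weighting by the prior gives 1/6 · 6/35 = 1/35, 1/3 · 9/220 = 3/220, 1/4 · 9/55 = 9/220, 1/4 · 0 = 0; summing to 32/385.
Dividing through by the total gives posterior P(box A | data) = 11/32, P(box B | data) = 21/128, P(box C | data) = 63/128, P(box D | data) = 0.
The predictive probability is P(white next | data) = (1/2)(11/32) + (1/9)(21/128) + (7/9)(63/128) = 55/96.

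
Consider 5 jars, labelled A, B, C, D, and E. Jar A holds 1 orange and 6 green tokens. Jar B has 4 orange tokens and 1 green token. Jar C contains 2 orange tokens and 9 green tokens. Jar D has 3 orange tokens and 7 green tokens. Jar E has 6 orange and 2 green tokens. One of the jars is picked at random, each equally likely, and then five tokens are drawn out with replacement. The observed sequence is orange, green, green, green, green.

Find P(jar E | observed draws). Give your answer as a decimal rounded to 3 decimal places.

0.012

Under each hypothesis, the probability of the observed sequence is: P(data | jar A) = (1/7)(6/7)(6/7)(6/7)(6/7) = 0.077111; P(data | jar B) = (4/5)(1/5)(1/5)(1/5)(1/5) = 0.00128; P(data | jar C) = (2/11)(9/11)(9/11)(9/11)(9/11) = 0.081477; P(data | jar D) = (3/10)(7/10)(7/10)(7/10)(7/10) = 0.07203; P(data | jar E) = (6/8)(2/8)(2/8)(2/8)(2/8) = 0.0029297.
The prior-weighted likelihoods are 1/5 · 0.077111 = 0.015422, 1/5 · 0.00128 = 0.000256, 1/5 · 0.081477 = 0.016295, 1/5 · 0.07203 = 0.014406, 1/5 · 0.0029297 = 0.00058594; these sum to 0.046966.
Therefore the posterior P(jar E | data) = (0.00058594) / (0.046966) = 0.012476.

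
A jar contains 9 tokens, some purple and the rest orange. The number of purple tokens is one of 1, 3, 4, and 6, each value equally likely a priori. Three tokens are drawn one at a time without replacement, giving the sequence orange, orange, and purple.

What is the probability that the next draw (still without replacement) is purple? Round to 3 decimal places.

Under each hypothesis, the probability of the observed sequence is: P(data | r = 1) = (8/9)(7/8)(1/7) = 0.11111; P(data | r = 3) = (6/9)(5/8)(3/7) = 0.17857; P(data | r = 4) = (5/9)(4/8)(4/7) = 0.15873; P(data | r = 6) = (3/9)(2/8)(6/7) = 0.071429.
Multiplying each by its prior: 1/4 · 0.11111 = 0.027778, 1/4 · 0.17857 = 0.044643, 1/4 · 0.15873 = 0.039683, 1/4 · 0.071429 = 0.017857; these sum to 0.12996.
Dividing through by the total gives posterior P(r = 1 | data) = 0.21374, P(r = 3 | data) = 0.34351, P(r = 4 | data) = 0.30534, P(r = 6 | data) = 0.1374.
The predictive probability is P(purple next | data) = (0)(0.21374) + (1/3)(0.34351) + (1/2)(0.30534) + (5/6)(0.1374) = 0.38168.

0.382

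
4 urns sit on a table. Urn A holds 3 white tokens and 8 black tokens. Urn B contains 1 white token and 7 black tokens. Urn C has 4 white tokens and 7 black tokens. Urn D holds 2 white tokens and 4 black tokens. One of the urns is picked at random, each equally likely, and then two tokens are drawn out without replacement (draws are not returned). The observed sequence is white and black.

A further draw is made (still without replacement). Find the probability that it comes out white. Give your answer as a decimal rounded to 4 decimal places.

0.2314

Under each hypothesis, the probability of the observed sequence is: P(data | urn A) = (3/11)(8/10) = 0.21818; P(data | urn B) = (1/8)(7/7) = 0.125; P(data | urn C) = (4/11)(7/10) = 0.25455; P(data | urn D) = (2/6)(4/5) = 0.26667.
Weighting by the prior gives 1/4 · 0.21818 = 0.054545, 1/4 · 0.125 = 0.03125, 1/4 · 0.25455 = 0.063636, 1/4 · 0.26667 = 0.066667; with total 0.2161.
Dividing through by the total gives posterior P(urn A | data) = 0.25241, P(urn B | data) = 0.14461, P(urn C | data) = 0.29448, P(urn D | data) = 0.3085.
The predictive probability is P(white next | data) = (2/9)(0.25241) + (0)(0.14461) + (1/3)(0.29448) + (1/4)(0.3085) = 0.23138.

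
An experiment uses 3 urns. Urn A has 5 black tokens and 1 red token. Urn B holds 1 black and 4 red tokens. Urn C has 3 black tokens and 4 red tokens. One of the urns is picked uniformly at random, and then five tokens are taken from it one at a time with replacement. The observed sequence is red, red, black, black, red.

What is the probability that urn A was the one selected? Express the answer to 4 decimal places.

For each hypothesis, P(data | H) works out to: P(data | urn A) = (1/6)(1/6)(5/6)(5/6)(1/6) = 0.003215; P(data | urn B) = (4/5)(4/5)(1/5)(1/5)(4/5) = 0.02048; P(data | urn C) = (4/7)(4/7)(3/7)(3/7)(4/7) = 0.034271.
Weighting by the prior gives 1/3 · 0.003215 = 0.0010717, 1/3 · 0.02048 = 0.0068267, 1/3 · 0.034271 = 0.011424; these sum to 0.019322.
So P(urn A | data) = (0.0010717) / (0.019322) = 0.055463.

0.0555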